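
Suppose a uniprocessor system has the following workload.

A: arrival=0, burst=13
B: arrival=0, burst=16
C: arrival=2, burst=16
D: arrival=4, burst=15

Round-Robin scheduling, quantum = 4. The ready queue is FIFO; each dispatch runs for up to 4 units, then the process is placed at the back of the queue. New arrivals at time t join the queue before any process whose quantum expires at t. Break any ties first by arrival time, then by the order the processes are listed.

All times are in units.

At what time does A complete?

49

Gantt: | A 0-4 | B 4-8 | C 8-12 | D 12-16 | A 16-20 | B 20-24 | C 24-28 | D 28-32 | A 32-36 | B 36-40 | C 40-44 | D 44-48 | A 48-49 | B 49-53 | C 53-57 | D 57-60 |
Completion: A=49  B=53  C=57  D=60
Turnaround (C−A): A=49  B=53  C=55  D=56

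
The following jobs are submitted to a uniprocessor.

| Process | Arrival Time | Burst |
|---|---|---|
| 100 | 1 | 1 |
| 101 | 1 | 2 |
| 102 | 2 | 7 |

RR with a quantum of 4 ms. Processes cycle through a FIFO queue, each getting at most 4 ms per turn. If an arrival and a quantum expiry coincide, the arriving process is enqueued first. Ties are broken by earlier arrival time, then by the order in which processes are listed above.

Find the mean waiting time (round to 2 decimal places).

1.00

Timeline: | idle 0-1 | 100 1-2 | 101 2-4 | 102 4-11 |
Completion: 100=2  101=4  102=11
Turnaround (C−A): 100=1  101=3  102=9
Waiting times: 100=0, 101=1, 102=2
Average waiting = (0+1+2) / 3 = 3/3 = 1.00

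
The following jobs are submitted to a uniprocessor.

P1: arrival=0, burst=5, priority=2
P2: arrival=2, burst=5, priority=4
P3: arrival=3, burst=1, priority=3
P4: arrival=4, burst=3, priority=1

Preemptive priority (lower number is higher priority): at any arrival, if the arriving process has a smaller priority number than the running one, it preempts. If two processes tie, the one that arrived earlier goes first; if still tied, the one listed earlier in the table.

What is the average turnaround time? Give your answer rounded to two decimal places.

7.25

Timeline: | P1 0-4 | P4 4-7 | P1 7-8 | P3 8-9 | P2 9-14 |
Completion: P1=8  P2=14  P3=9  P4=7
Turnaround times: P1=8, P2=12, P3=6, P4=3
Average turnaround = (8+12+6+3) / 4 = 29/4 = 7.25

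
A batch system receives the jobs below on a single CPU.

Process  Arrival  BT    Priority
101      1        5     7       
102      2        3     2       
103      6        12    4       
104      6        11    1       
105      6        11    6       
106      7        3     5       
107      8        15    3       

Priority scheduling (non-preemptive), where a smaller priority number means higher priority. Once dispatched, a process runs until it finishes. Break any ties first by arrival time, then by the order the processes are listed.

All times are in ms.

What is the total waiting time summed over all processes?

140

Timeline: | idle 0-1 | 101 1-6 | 104 6-17 | 102 17-20 | 107 20-35 | 103 35-47 | 106 47-50 | 105 50-61 |
Completion: 101=6  102=20  103=47  104=17  105=61  106=50  107=35
Turnaround (C−A): 101=5  102=18  103=41  104=11  105=55  106=43  107=27
Waiting = turnaround − burst: 101=0, 102=15, 103=29, 104=0, 105=44, 106=40, 107=12
Total waiting = 0 + 15 + 29 + 0 + 44 + 40 + 12 = 140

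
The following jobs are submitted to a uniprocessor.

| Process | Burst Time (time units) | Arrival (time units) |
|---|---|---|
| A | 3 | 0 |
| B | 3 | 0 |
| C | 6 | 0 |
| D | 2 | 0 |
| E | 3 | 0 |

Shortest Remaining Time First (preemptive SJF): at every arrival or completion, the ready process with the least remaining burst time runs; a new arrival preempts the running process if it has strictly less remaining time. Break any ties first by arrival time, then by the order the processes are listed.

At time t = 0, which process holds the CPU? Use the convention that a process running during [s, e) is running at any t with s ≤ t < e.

D

Timeline: | D 0-2 | A 2-5 | B 5-8 | E 8-11 | C 11-17 |
Completion: A=5  B=8  C=17  D=2  E=11
Turnaround (C−A): A=5  B=8  C=17  D=2  E=11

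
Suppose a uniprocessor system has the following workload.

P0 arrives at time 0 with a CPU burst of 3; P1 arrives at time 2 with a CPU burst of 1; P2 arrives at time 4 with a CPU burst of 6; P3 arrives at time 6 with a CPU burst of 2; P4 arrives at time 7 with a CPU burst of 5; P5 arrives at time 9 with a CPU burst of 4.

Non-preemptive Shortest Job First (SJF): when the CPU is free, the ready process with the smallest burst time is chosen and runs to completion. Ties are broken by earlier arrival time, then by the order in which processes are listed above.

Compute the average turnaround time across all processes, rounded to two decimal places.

Timeline: | P0 0-3 | P1 3-4 | P2 4-10 | P3 10-12 | P5 12-16 | P4 16-21 |
Completion: P0=3  P1=4  P2=10  P3=12  P4=21  P5=16
Turnaround (C−A): P0=3  P1=2  P2=6  P3=6  P4=14  P5=7
Turnaround times: P0=3, P1=2, P2=6, P3=6, P4=14, P5=7
Average turnaround = (3+2+6+6+14+7) / 6 = 38/6 = 6.33

6.33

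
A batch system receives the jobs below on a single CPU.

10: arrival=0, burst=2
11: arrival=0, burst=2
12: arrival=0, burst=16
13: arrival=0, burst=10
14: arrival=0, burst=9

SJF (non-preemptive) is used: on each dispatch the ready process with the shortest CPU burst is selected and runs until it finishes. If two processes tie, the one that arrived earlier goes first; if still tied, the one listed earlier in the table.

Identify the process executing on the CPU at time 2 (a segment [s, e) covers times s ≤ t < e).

11

Timeline: | 10 0-2 | 11 2-4 | 14 4-13 | 13 13-23 | 12 23-39 |
Completion: 10=2  11=4  12=39  13=23  14=13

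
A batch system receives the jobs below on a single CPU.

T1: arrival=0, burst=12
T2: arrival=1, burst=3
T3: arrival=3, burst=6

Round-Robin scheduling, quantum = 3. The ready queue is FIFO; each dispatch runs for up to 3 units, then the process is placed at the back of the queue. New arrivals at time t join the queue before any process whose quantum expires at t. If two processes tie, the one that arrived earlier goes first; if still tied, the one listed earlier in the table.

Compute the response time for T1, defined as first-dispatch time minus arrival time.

Timeline: | T1 0-3 | T2 3-6 | T3 6-9 | T1 9-12 | T3 12-15 | T1 15-21 |
Completion: T1=21  T2=6  T3=15
Response(T1) = first start − arrival = 0 − 0 = 0

0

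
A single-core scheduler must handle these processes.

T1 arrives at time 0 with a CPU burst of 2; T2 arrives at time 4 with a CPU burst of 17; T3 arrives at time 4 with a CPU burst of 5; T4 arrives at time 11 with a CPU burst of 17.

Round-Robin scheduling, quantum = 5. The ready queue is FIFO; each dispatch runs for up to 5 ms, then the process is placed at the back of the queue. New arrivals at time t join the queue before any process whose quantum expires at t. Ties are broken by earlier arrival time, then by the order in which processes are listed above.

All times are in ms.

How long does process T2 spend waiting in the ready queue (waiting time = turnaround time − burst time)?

15

Timeline: | T1 0-2 | idle 2-4 | T2 4-9 | T3 9-14 | T2 14-19 | T4 19-24 | T2 24-29 | T4 29-34 | T2 34-36 | T4 36-43 |
Completion: T1=2  T2=36  T3=14  T4=43
Waiting(T2) = turnaround − burst = 32 − 17 = 15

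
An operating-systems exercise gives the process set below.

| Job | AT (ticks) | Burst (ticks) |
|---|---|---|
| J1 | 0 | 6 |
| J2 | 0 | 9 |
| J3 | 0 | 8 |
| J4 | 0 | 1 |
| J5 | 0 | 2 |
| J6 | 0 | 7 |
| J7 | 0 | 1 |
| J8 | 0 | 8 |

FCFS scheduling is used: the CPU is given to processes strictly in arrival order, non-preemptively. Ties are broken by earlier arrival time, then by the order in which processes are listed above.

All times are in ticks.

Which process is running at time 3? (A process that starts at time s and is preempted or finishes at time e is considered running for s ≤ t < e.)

J1

Schedule: | J1 0-6 | J2 6-15 | J3 15-23 | J4 23-24 | J5 24-26 | J6 26-33 | J7 33-34 | J8 34-42 |
Completion: J1=6  J2=15  J3=23  J4=24  J5=26  J6=33  J7=34  J8=42
Turnaround (C−A): J1=6  J2=15  J3=23  J4=24  J5=26  J6=33  J7=34  J8=42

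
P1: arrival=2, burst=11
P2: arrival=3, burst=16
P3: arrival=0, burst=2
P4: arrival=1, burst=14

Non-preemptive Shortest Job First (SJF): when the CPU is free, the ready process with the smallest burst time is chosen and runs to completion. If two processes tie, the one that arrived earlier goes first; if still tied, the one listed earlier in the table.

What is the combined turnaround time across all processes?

Schedule: | P3 0-2 | P1 2-13 | P4 13-27 | P2 27-43 |
Completion: P1=13  P2=43  P3=2  P4=27
Turnaround (C−A): P1=11  P2=40  P3=2  P4=26
Turnaround = completion − arrival: P1=11, P2=40, P3=2, P4=26
Total turnaround = 11 + 40 + 2 + 26 = 79

79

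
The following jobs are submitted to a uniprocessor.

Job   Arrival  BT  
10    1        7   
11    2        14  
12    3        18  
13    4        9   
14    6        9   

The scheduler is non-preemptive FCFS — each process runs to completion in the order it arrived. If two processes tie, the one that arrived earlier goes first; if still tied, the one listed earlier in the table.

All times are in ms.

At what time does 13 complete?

Timeline: | idle 0-1 | 10 1-8 | 11 8-22 | 12 22-40 | 13 40-49 | 14 49-58 |
Completion: 10=8  11=22  12=40  13=49  14=58

49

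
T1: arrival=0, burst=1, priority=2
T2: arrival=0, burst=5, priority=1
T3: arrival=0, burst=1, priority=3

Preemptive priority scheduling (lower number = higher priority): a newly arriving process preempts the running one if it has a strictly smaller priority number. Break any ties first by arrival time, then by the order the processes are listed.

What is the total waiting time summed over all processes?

11

Schedule: | T2 0-5 | T1 5-6 | T3 6-7 |
Completion: T1=6  T2=5  T3=7
Turnaround (C−A): T1=6  T2=5  T3=7
Waiting = turnaround − burst: T1=5, T2=0, T3=6
Total waiting = 5 + 0 + 6 = 11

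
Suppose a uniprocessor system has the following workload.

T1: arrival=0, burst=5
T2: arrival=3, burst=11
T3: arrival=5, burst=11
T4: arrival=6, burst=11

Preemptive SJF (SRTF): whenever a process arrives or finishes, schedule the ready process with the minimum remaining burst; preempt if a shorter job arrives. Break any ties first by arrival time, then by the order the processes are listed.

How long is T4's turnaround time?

Gantt: | T1 0-5 | T2 5-16 | T3 16-27 | T4 27-38 |
Completion: T1=5  T2=16  T3=27  T4=38
Turnaround (C−A): T1=5  T2=13  T3=22  T4=32
Turnaround(T4) = completion − arrival = 38 − 6 = 32

32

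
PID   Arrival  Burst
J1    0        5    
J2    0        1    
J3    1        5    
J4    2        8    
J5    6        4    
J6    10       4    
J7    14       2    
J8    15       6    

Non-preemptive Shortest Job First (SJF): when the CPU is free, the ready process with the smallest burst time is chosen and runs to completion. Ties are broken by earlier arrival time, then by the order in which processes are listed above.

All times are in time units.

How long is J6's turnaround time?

4

Schedule: | J2 0-1 | J1 1-6 | J5 6-10 | J6 10-14 | J7 14-16 | J3 16-21 | J8 21-27 | J4 27-35 |
Completion: J1=6  J2=1  J3=21  J4=35  J5=10  J6=14  J7=16  J8=27
Turnaround(J6) = completion − arrival = 14 − 10 = 4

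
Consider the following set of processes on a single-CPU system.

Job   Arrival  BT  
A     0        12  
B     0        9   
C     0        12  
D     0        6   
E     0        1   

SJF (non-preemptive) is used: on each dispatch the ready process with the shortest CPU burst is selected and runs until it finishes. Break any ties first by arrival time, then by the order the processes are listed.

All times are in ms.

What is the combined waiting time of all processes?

52

Timeline: | E 0-1 | D 1-7 | B 7-16 | A 16-28 | C 28-40 |
Completion: A=28  B=16  C=40  D=7  E=1
Waiting = turnaround − burst: A=16, B=7, C=28, D=1, E=0
Total waiting = 16 + 7 + 28 + 1 + 0 = 52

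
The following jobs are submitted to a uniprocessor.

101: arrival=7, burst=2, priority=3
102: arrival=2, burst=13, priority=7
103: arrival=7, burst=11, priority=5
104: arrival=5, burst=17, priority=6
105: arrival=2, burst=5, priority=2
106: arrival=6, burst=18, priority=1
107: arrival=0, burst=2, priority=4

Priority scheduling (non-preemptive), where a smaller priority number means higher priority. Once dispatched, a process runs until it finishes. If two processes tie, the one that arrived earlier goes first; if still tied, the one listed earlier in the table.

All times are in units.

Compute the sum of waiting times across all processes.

125

Gantt: | 107 0-2 | 105 2-7 | 106 7-25 | 101 25-27 | 103 27-38 | 104 38-55 | 102 55-68 |
Completion: 101=27  102=68  103=38  104=55  105=7  106=25  107=2
Turnaround (C−A): 101=20  102=66  103=31  104=50  105=5  106=19  107=2
Waiting = turnaround − burst: 101=18, 102=53, 103=20, 104=33, 105=0, 106=1, 107=0
Total waiting = 18 + 53 + 20 + 33 + 0 + 1 + 0 = 125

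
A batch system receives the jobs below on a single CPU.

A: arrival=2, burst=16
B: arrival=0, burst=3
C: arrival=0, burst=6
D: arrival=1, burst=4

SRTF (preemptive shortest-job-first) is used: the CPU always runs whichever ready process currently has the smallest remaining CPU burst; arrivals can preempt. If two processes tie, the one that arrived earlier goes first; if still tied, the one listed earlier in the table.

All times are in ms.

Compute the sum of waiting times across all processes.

20

Timeline: | B 0-3 | D 3-7 | C 7-13 | A 13-29 |
Completion: A=29  B=3  C=13  D=7
Turnaround (C−A): A=27  B=3  C=13  D=6
Waiting = turnaround − burst: A=11, B=0, C=7, D=2
Total waiting = 11 + 0 + 7 + 2 = 20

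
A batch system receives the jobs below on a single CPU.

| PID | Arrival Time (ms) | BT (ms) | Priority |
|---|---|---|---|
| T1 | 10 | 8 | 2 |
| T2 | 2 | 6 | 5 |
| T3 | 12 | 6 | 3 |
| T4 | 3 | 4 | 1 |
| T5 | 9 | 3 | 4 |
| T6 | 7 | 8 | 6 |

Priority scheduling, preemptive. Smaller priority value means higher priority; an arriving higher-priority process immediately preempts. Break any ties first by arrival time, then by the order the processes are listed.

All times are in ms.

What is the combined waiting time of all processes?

Schedule: | idle 0-2 | T2 2-3 | T4 3-7 | T2 7-9 | T5 9-10 | T1 10-18 | T3 18-24 | T5 24-26 | T2 26-29 | T6 29-37 |
Completion: T1=18  T2=29  T3=24  T4=7  T5=26  T6=37
Turnaround (C−A): T1=8  T2=27  T3=12  T4=4  T5=17  T6=30
Waiting = turnaround − burst: T1=0, T2=21, T3=6, T4=0, T5=14, T6=22
Total waiting = 0 + 21 + 6 + 0 + 14 + 22 = 63

63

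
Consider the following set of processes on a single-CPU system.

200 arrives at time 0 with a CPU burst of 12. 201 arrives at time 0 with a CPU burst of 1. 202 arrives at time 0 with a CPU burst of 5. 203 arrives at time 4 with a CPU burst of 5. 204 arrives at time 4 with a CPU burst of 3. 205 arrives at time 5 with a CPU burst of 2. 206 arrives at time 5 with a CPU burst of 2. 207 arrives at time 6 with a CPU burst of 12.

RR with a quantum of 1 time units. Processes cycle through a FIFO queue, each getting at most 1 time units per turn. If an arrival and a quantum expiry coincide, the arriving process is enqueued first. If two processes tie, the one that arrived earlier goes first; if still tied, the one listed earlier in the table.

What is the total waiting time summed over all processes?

Gantt: | 200 0-1 | 201 1-2 | 202 2-3 | 200 3-4 | 202 4-5 | 203 5-6 | 204 6-7 | 200 7-8 | 205 8-9 | 206 9-10 | 202 10-11 | 207 11-12 | 203 12-13 | 204 13-14 | 200 14-15 | 205 15-16 | 206 16-17 | 202 17-18 | 207 18-19 | 203 19-20 | 204 20-21 | 200 21-22 | 202 22-23 | 207 23-24 | 203 24-25 | 200 25-26 | 207 26-27 | 203 27-28 | 200 28-29 | 207 29-30 | 200 30-31 | 207 31-32 | 200 32-33 | 207 33-34 | 200 34-35 | 207 35-36 | 200 36-37 | 207 37-38 | 200 38-39 | 207 39-42 |
Completion: 200=39  201=2  202=23  203=28  204=21  205=16  206=17  207=42
Turnaround (C−A): 200=39  201=2  202=23  203=24  204=17  205=11  206=12  207=36
Waiting = turnaround − burst: 200=27, 201=1, 202=18, 203=19, 204=14, 205=9, 206=10, 207=24
Total waiting = 27 + 1 + 18 + 19 + 14 + 9 + 10 + 24 = 122

122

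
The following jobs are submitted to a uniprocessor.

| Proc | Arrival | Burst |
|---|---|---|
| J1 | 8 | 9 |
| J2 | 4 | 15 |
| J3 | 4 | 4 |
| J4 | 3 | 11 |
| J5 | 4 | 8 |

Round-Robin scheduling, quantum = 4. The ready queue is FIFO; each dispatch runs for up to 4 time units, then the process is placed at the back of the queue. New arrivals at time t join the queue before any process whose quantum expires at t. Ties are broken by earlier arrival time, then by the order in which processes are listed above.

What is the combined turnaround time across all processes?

162

Timeline: | idle 0-3 | J4 3-7 | J2 7-11 | J3 11-15 | J5 15-19 | J4 19-23 | J1 23-27 | J2 27-31 | J5 31-35 | J4 35-38 | J1 38-42 | J2 42-46 | J1 46-47 | J2 47-50 |
Completion: J1=47  J2=50  J3=15  J4=38  J5=35
Turnaround (C−A): J1=39  J2=46  J3=11  J4=35  J5=31
Turnaround = completion − arrival: J1=39, J2=46, J3=11, J4=35, J5=31
Total turnaround = 39 + 46 + 11 + 35 + 31 = 162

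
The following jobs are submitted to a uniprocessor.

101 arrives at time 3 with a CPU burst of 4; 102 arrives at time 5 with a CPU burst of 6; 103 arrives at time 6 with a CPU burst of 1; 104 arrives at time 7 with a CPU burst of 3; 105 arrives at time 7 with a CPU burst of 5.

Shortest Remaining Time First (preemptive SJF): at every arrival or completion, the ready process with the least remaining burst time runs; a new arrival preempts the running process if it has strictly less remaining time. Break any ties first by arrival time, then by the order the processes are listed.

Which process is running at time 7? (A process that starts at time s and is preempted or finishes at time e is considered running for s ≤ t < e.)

103

Timeline: | idle 0-3 | 101 3-7 | 103 7-8 | 104 8-11 | 105 11-16 | 102 16-22 |
Completion: 101=7  102=22  103=8  104=11  105=16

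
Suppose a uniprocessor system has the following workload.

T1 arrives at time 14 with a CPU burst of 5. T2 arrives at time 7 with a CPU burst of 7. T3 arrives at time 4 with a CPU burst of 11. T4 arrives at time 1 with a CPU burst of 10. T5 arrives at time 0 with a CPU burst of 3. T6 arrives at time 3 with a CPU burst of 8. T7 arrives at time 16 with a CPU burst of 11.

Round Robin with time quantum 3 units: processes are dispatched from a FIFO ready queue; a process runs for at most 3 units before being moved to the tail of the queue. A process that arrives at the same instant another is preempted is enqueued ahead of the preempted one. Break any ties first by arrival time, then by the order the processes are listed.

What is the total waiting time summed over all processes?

181

Schedule: | T5 0-3 | T4 3-6 | T6 6-9 | T3 9-12 | T4 12-15 | T2 15-18 | T6 18-21 | T3 21-24 | T1 24-27 | T4 27-30 | T7 30-33 | T2 33-36 | T6 36-38 | T3 38-41 | T1 41-43 | T4 43-44 | T7 44-47 | T2 47-48 | T3 48-50 | T7 50-55 |
Completion: T1=43  T2=48  T3=50  T4=44  T5=3  T6=38  T7=55
Turnaround (C−A): T1=29  T2=41  T3=46  T4=43  T5=3  T6=35  T7=39
Waiting = turnaround − burst: T1=24, T2=34, T3=35, T4=33, T5=0, T6=27, T7=28
Total waiting = 24 + 34 + 35 + 33 + 0 + 27 + 28 = 181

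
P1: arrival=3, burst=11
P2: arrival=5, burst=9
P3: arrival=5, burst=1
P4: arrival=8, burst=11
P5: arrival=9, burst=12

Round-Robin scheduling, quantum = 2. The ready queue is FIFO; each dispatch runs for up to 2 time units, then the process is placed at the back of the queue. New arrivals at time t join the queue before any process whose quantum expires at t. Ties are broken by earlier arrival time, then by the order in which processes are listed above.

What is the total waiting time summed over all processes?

Timeline: | idle 0-3 | P1 3-5 | P2 5-7 | P3 7-8 | P1 8-10 | P2 10-12 | P4 12-14 | P5 14-16 | P1 16-18 | P2 18-20 | P4 20-22 | P5 22-24 | P1 24-26 | P2 26-28 | P4 28-30 | P5 30-32 | P1 32-34 | P2 34-35 | P4 35-37 | P5 37-39 | P1 39-40 | P4 40-42 | P5 42-44 | P4 44-45 | P5 45-47 |
Completion: P1=40  P2=35  P3=8  P4=45  P5=47
Waiting = turnaround − burst: P1=26, P2=21, P3=2, P4=26, P5=26
Total waiting = 26 + 21 + 2 + 26 + 26 = 101

101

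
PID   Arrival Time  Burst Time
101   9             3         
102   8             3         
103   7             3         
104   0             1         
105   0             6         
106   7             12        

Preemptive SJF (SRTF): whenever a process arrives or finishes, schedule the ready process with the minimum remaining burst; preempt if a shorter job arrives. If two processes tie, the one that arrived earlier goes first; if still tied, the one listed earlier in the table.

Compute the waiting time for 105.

Gantt: | 104 0-1 | 105 1-7 | 103 7-10 | 102 10-13 | 101 13-16 | 106 16-28 |
Completion: 101=16  102=13  103=10  104=1  105=7  106=28
Waiting(105) = turnaround − burst = 7 − 6 = 1

1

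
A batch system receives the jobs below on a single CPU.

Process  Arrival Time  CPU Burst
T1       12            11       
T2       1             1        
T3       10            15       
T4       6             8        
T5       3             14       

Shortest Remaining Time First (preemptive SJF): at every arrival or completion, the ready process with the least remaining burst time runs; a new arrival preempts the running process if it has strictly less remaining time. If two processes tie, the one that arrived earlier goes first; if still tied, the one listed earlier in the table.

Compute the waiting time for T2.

0

Gantt: | idle 0-1 | T2 1-2 | idle 2-3 | T5 3-6 | T4 6-14 | T5 14-25 | T1 25-36 | T3 36-51 |
Completion: T1=36  T2=2  T3=51  T4=14  T5=25
Turnaround (C−A): T1=24  T2=1  T3=41  T4=8  T5=22
Waiting(T2) = turnaround − burst = 1 − 1 = 0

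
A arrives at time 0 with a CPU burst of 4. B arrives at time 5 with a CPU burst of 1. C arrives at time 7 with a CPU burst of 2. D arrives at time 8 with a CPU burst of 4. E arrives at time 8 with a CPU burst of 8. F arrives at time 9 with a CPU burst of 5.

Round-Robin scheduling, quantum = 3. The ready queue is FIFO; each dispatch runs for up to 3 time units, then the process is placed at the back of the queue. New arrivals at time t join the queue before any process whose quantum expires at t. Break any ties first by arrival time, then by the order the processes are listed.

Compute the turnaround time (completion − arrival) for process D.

Gantt: | A 0-4 | idle 4-5 | B 5-6 | idle 6-7 | C 7-9 | D 9-12 | E 12-15 | F 15-18 | D 18-19 | E 19-22 | F 22-24 | E 24-26 |
Completion: A=4  B=6  C=9  D=19  E=26  F=24
Turnaround(D) = completion − arrival = 19 − 8 = 11

11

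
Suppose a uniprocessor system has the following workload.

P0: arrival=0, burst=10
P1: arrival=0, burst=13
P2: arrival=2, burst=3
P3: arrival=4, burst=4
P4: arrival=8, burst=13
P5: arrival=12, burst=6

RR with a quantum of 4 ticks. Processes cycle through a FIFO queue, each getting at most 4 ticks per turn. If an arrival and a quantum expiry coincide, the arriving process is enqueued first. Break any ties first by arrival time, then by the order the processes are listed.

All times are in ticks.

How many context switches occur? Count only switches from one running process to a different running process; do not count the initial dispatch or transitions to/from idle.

Timeline: | P0 0-4 | P1 4-8 | P2 8-11 | P3 11-15 | P0 15-19 | P4 19-23 | P1 23-27 | P5 27-31 | P0 31-33 | P4 33-37 | P1 37-41 | P5 41-43 | P4 43-47 | P1 47-48 | P4 48-49 |
Completion: P0=33  P1=48  P2=11  P3=15  P4=49  P5=43
Turnaround (C−A): P0=33  P1=48  P2=9  P3=11  P4=41  P5=31

14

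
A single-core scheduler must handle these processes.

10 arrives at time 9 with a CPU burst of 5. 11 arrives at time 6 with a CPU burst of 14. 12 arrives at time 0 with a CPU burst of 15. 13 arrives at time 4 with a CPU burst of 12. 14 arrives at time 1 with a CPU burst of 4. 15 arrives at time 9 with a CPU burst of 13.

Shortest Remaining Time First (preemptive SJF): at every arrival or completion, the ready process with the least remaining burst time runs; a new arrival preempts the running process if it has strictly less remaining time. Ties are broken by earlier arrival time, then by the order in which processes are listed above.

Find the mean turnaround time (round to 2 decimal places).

Schedule: | 12 0-1 | 14 1-5 | 13 5-9 | 10 9-14 | 13 14-22 | 15 22-35 | 12 35-49 | 11 49-63 |
Completion: 10=14  11=63  12=49  13=22  14=5  15=35
Turnaround (C−A): 10=5  11=57  12=49  13=18  14=4  15=26
Turnaround times: 10=5, 11=57, 12=49, 13=18, 14=4, 15=26
Average turnaround = (5+57+49+18+4+26) / 6 = 159/6 = 26.50

26.50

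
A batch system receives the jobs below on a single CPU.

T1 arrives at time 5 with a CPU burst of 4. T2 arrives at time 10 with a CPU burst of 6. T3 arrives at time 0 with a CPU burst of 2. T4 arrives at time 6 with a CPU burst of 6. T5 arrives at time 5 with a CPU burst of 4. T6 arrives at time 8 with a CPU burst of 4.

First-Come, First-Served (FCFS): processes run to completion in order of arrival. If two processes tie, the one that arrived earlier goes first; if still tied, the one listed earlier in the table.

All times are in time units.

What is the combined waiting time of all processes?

35

Timeline: | T3 0-2 | idle 2-5 | T1 5-9 | T5 9-13 | T4 13-19 | T6 19-23 | T2 23-29 |
Completion: T1=9  T2=29  T3=2  T4=19  T5=13  T6=23
Turnaround (C−A): T1=4  T2=19  T3=2  T4=13  T5=8  T6=15
Waiting = turnaround − burst: T1=0, T2=13, T3=0, T4=7, T5=4, T6=11
Total waiting = 0 + 13 + 0 + 7 + 4 + 11 = 35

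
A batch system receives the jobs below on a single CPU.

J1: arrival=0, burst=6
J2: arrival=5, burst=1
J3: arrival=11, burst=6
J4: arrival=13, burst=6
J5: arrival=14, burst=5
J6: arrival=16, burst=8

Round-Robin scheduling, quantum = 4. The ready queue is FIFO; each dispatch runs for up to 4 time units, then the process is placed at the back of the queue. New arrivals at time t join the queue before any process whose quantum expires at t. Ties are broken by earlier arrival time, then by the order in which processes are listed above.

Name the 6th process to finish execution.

J6

Gantt: | J1 0-6 | J2 6-7 | idle 7-11 | J3 11-15 | J4 15-19 | J5 19-23 | J3 23-25 | J6 25-29 | J4 29-31 | J5 31-32 | J6 32-36 |
Completion: J1=6  J2=7  J3=25  J4=31  J5=32  J6=36
Finish order: J1 → J2 → J3 → J4 → J5 → J6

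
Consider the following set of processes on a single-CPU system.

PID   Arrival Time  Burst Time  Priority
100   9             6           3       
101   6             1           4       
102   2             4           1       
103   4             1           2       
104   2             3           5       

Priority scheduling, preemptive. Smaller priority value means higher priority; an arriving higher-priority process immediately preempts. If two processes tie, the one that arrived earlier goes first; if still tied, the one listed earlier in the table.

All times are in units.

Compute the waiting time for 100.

0

Timeline: | idle 0-2 | 102 2-6 | 103 6-7 | 101 7-8 | 104 8-9 | 100 9-15 | 104 15-17 |
Completion: 100=15  101=8  102=6  103=7  104=17
Turnaround (C−A): 100=6  101=2  102=4  103=3  104=15
Waiting(100) = turnaround − burst = 6 − 6 = 0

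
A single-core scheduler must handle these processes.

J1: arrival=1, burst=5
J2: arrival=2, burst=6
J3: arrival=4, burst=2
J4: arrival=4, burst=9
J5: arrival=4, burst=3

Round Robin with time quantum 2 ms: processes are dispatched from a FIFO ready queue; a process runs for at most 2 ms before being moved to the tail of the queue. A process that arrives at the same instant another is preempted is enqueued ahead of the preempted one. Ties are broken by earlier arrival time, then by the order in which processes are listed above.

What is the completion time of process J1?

Schedule: | idle 0-1 | J1 1-3 | J2 3-5 | J1 5-7 | J3 7-9 | J4 9-11 | J5 11-13 | J2 13-15 | J1 15-16 | J4 16-18 | J5 18-19 | J2 19-21 | J4 21-26 |
Completion: J1=16  J2=21  J3=9  J4=26  J5=19

16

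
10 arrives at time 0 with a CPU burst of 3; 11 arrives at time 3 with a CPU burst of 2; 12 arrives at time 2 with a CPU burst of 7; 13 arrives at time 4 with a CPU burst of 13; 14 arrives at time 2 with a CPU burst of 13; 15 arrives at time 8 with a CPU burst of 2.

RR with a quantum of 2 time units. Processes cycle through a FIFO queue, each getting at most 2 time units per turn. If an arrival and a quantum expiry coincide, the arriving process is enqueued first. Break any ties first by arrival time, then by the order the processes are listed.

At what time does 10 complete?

7

Gantt: | 10 0-2 | 12 2-4 | 14 4-6 | 10 6-7 | 11 7-9 | 13 9-11 | 12 11-13 | 14 13-15 | 15 15-17 | 13 17-19 | 12 19-21 | 14 21-23 | 13 23-25 | 12 25-26 | 14 26-28 | 13 28-30 | 14 30-32 | 13 32-34 | 14 34-36 | 13 36-38 | 14 38-39 | 13 39-40 |
Completion: 10=7  11=9  12=26  13=40  14=39  15=17
Turnaround (C−A): 10=7  11=6  12=24  13=36  14=37  15=9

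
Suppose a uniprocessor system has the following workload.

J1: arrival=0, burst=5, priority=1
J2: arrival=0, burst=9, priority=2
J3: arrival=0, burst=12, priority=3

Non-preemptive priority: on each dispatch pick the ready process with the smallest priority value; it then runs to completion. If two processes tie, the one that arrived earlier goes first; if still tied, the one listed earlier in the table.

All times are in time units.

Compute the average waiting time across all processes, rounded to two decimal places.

6.33

Schedule: | J1 0-5 | J2 5-14 | J3 14-26 |
Completion: J1=5  J2=14  J3=26
Turnaround (C−A): J1=5  J2=14  J3=26
Waiting times: J1=0, J2=5, J3=14
Average waiting = (0+5+14) / 3 = 19/3 = 6.33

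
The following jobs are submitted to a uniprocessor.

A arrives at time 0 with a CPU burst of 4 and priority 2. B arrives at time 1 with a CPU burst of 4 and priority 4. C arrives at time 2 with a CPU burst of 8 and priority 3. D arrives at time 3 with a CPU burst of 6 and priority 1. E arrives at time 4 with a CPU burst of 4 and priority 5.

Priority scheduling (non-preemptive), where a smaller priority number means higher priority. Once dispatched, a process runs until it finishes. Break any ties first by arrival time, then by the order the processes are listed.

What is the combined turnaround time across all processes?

70

Schedule: | A 0-4 | D 4-10 | C 10-18 | B 18-22 | E 22-26 |
Completion: A=4  B=22  C=18  D=10  E=26
Turnaround (C−A): A=4  B=21  C=16  D=7  E=22
Turnaround = completion − arrival: A=4, B=21, C=16, D=7, E=22
Total turnaround = 4 + 21 + 16 + 7 + 22 = 70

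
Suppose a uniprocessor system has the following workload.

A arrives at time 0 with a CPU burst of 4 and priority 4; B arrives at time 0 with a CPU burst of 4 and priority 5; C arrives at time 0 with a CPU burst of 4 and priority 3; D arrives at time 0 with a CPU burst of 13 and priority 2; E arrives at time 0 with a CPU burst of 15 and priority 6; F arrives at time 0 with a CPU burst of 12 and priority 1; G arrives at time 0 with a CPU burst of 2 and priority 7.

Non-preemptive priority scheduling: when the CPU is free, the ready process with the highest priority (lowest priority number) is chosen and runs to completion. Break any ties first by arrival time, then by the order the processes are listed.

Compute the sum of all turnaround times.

242

Schedule: | F 0-12 | D 12-25 | C 25-29 | A 29-33 | B 33-37 | E 37-52 | G 52-54 |
Completion: A=33  B=37  C=29  D=25  E=52  F=12  G=54
Turnaround = completion − arrival: A=33, B=37, C=29, D=25, E=52, F=12, G=54
Total turnaround = 33 + 37 + 29 + 25 + 52 + 12 + 54 = 242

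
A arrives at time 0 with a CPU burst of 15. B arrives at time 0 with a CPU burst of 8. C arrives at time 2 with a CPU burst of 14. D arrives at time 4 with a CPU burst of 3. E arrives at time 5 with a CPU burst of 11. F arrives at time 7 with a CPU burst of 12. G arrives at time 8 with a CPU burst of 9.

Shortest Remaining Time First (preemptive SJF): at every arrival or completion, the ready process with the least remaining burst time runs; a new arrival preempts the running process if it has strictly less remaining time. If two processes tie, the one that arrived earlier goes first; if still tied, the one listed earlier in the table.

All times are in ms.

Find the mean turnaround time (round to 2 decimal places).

Gantt: | B 0-4 | D 4-7 | B 7-11 | G 11-20 | E 20-31 | F 31-43 | C 43-57 | A 57-72 |
Completion: A=72  B=11  C=57  D=7  E=31  F=43  G=20
Turnaround (C−A): A=72  B=11  C=55  D=3  E=26  F=36  G=12
Turnaround times: A=72, B=11, C=55, D=3, E=26, F=36, G=12
Average turnaround = (72+11+55+3+26+36+12) / 7 = 215/7 = 30.71

30.71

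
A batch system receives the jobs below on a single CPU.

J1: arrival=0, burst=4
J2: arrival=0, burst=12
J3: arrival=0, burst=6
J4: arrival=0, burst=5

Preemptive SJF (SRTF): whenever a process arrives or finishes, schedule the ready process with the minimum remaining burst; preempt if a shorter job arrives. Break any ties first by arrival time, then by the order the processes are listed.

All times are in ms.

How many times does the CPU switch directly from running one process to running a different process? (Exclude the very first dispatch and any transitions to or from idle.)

3

Timeline: | J1 0-4 | J4 4-9 | J3 9-15 | J2 15-27 |
Completion: J1=4  J2=27  J3=15  J4=9
Turnaround (C−A): J1=4  J2=27  J3=15  J4=9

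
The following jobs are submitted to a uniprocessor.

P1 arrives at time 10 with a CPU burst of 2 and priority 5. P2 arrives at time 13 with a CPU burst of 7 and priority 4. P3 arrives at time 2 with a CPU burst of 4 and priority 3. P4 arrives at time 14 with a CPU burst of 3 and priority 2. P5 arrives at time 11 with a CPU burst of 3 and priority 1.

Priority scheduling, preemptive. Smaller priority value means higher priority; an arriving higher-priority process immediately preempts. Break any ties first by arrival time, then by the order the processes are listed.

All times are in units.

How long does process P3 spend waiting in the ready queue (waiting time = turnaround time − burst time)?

0

Gantt: | idle 0-2 | P3 2-6 | idle 6-10 | P1 10-11 | P5 11-14 | P4 14-17 | P2 17-24 | P1 24-25 |
Completion: P1=25  P2=24  P3=6  P4=17  P5=14
Turnaround (C−A): P1=15  P2=11  P3=4  P4=3  P5=3
Waiting(P3) = turnaround − burst = 4 − 4 = 0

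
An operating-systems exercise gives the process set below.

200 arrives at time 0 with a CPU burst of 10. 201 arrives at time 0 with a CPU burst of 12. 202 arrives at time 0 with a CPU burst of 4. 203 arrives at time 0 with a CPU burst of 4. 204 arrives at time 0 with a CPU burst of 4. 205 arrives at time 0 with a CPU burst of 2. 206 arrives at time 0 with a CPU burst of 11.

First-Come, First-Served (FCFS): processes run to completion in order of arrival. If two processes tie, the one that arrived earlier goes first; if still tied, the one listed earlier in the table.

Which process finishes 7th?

206

Gantt: | 200 0-10 | 201 10-22 | 202 22-26 | 203 26-30 | 204 30-34 | 205 34-36 | 206 36-47 |
Completion: 200=10  201=22  202=26  203=30  204=34  205=36  206=47
Turnaround (C−A): 200=10  201=22  202=26  203=30  204=34  205=36  206=47
Finish order: 200 → 201 → 202 → 203 → 204 → 205 → 206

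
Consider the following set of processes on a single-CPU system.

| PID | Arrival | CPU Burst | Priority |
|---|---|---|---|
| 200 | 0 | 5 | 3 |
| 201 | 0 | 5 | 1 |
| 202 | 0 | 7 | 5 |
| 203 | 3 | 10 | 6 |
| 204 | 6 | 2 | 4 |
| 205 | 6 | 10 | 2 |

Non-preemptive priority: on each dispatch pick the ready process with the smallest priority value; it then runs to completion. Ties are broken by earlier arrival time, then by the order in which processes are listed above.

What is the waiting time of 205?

Schedule: | 201 0-5 | 200 5-10 | 205 10-20 | 204 20-22 | 202 22-29 | 203 29-39 |
Completion: 200=10  201=5  202=29  203=39  204=22  205=20
Turnaround (C−A): 200=10  201=5  202=29  203=36  204=16  205=14
Waiting(205) = turnaround − burst = 14 − 10 = 4

4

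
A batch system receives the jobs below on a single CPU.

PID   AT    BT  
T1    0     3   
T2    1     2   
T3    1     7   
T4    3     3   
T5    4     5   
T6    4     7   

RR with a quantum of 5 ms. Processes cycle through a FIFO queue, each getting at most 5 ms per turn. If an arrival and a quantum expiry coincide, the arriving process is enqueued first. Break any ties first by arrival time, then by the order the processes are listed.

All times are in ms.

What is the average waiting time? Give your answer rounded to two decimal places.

8.50

Gantt: | T1 0-3 | T2 3-5 | T3 5-10 | T4 10-13 | T5 13-18 | T6 18-23 | T3 23-25 | T6 25-27 |
Completion: T1=3  T2=5  T3=25  T4=13  T5=18  T6=27
Turnaround (C−A): T1=3  T2=4  T3=24  T4=10  T5=14  T6=23
Waiting times: T1=0, T2=2, T3=17, T4=7, T5=9, T6=16
Average waiting = (0+2+17+7+9+16) / 6 = 51/6 = 8.50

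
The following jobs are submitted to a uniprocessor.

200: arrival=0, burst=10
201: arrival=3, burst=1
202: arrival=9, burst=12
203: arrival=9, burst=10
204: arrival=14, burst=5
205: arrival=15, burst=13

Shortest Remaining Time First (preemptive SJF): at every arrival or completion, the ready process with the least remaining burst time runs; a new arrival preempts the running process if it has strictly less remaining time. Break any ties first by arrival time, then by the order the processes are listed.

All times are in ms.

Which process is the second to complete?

200

Schedule: | 200 0-3 | 201 3-4 | 200 4-11 | 203 11-14 | 204 14-19 | 203 19-26 | 202 26-38 | 205 38-51 |
Completion: 200=11  201=4  202=38  203=26  204=19  205=51
Turnaround (C−A): 200=11  201=1  202=29  203=17  204=5  205=36
Finish order: 201 → 200 → 204 → 203 → 202 → 205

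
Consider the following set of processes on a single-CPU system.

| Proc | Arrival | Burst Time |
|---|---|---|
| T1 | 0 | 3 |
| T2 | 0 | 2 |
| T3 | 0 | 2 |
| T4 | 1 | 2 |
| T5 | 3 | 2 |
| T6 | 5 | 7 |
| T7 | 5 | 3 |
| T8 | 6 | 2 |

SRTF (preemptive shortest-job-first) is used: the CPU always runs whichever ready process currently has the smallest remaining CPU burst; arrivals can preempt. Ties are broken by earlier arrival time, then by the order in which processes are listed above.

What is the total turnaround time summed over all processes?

62

Timeline: | T2 0-2 | T3 2-4 | T4 4-6 | T5 6-8 | T8 8-10 | T1 10-13 | T7 13-16 | T6 16-23 |
Completion: T1=13  T2=2  T3=4  T4=6  T5=8  T6=23  T7=16  T8=10
Turnaround (C−A): T1=13  T2=2  T3=4  T4=5  T5=5  T6=18  T7=11  T8=4
Turnaround = completion − arrival: T1=13, T2=2, T3=4, T4=5, T5=5, T6=18, T7=11, T8=4
Total turnaround = 13 + 2 + 4 + 5 + 5 + 18 + 11 + 4 = 62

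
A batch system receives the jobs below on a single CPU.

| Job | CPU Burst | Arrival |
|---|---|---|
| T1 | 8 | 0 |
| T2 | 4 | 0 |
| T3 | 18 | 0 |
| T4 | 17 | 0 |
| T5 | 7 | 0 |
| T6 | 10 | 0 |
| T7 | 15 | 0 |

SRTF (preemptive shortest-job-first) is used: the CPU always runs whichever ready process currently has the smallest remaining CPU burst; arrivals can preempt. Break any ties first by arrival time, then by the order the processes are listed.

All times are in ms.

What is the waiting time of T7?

Schedule: | T2 0-4 | T5 4-11 | T1 11-19 | T6 19-29 | T7 29-44 | T4 44-61 | T3 61-79 |
Completion: T1=19  T2=4  T3=79  T4=61  T5=11  T6=29  T7=44
Waiting(T7) = turnaround − burst = 44 − 15 = 29

29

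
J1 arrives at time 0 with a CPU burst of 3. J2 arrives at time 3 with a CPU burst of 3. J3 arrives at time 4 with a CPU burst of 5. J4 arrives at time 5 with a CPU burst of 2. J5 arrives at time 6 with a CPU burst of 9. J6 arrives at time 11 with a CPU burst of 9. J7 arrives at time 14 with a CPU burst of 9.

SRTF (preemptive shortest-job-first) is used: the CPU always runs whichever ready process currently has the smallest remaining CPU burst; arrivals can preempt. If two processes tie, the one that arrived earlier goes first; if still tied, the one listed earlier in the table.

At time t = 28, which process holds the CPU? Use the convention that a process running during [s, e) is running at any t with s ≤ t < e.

J6

Schedule: | J1 0-3 | J2 3-6 | J4 6-8 | J3 8-13 | J5 13-22 | J6 22-31 | J7 31-40 |
Completion: J1=3  J2=6  J3=13  J4=8  J5=22  J6=31  J7=40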